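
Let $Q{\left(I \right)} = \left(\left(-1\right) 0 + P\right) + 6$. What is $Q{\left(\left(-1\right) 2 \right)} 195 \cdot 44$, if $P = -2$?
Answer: $34320$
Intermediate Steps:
$Q{\left(I \right)} = 4$ ($Q{\left(I \right)} = \left(\left(-1\right) 0 - 2\right) + 6 = \left(0 - 2\right) + 6 = -2 + 6 = 4$)
$Q{\left(\left(-1\right) 2 \right)} 195 \cdot 44 = 4 \cdot 195 \cdot 44 = 780 \cdot 44 = 34320$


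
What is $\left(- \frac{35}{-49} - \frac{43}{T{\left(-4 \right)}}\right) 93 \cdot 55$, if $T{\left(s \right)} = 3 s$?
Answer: $\frac{615505}{28} \approx 21982.0$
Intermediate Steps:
$\left(- \frac{35}{-49} - \frac{43}{T{\left(-4 \right)}}\right) 93 \cdot 55 = \left(- \frac{35}{-49} - \frac{43}{3 \left(-4\right)}\right) 93 \cdot 55 = \left(\left(-35\right) \left(- \frac{1}{49}\right) - \frac{43}{-12}\right) 93 \cdot 55 = \left(\frac{5}{7} - - \frac{43}{12}\right) 93 \cdot 55 = \left(\frac{5}{7} + \frac{43}{12}\right) 93 \cdot 55 = \frac{361}{84} \cdot 93 \cdot 55 = \frac{11191}{28} \cdot 55 = \frac{615505}{28}$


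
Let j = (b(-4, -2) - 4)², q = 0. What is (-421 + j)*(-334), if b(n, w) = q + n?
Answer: 119238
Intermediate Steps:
b(n, w) = n (b(n, w) = 0 + n = n)
j = 64 (j = (-4 - 4)² = (-8)² = 64)
(-421 + j)*(-334) = (-421 + 64)*(-334) = -357*(-334) = 119238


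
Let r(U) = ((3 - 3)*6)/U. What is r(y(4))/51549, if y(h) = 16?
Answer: 0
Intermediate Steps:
r(U) = 0 (r(U) = (0*6)/U = 0/U = 0)
r(y(4))/51549 = 0/51549 = 0*(1/51549) = 0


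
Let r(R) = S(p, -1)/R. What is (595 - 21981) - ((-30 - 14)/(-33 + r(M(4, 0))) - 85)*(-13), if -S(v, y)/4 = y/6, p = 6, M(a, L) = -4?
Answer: -4472277/199 ≈ -22474.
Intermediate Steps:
S(v, y) = -2*y/3 (S(v, y) = -4*y/6 = -2*y/3)
r(R) = 2/(3*R) (r(R) = (-⅔*(-1))/R = 2/(3*R))
(595 - 21981) - ((-30 - 14)/(-33 + r(M(4, 0))) - 85)*(-13) = (595 - 21981) - ((-30 - 14)/(-33 + (⅔)/(-4)) - 85)*(-13) = -21386 - (-44/(-33 + (⅔)*(-¼)) - 85)*(-13) = -21386 - (-44/(-33 - ⅙) - 85)*(-13) = -21386 - (-44/(-199/6) - 85)*(-13) = -21386 - (-44*(-6/199) - 85)*(-13) = -21386 - (264/199 - 85)*(-13) = -21386 - (-16651)*(-13)/199 = -21386 - 1*216463/199 = -21386 - 216463/199 = -4472277/199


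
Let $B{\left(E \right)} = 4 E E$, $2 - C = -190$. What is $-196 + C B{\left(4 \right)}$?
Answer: $12092$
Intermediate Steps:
$C = 192$ ($C = 2 - -190 = 2 + 190 = 192$)
$B{\left(E \right)} = 4 E^{2}$
$-196 + C B{\left(4 \right)} = -196 + 192 \cdot 4 \cdot 4^{2} = -196 + 192 \cdot 4 \cdot 16 = -196 + 192 \cdot 64 = -196 + 12288 = 12092$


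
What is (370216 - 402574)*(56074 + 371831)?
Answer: -13846149990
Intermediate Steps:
(370216 - 402574)*(56074 + 371831) = -32358*427905 = -13846149990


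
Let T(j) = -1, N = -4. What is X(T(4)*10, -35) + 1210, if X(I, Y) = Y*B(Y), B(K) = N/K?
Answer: 1206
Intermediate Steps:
B(K) = -4/K
X(I, Y) = -4 (X(I, Y) = Y*(-4/Y) = -4)
X(T(4)*10, -35) + 1210 = -4 + 1210 = 1206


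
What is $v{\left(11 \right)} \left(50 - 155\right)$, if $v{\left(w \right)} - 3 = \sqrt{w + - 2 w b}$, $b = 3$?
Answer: $-315 - 105 i \sqrt{55} \approx -315.0 - 778.7 i$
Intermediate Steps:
$v{\left(w \right)} = 3 + \sqrt{5} \sqrt{- w}$ ($v{\left(w \right)} = 3 + \sqrt{w + - 2 w 3} = 3 + \sqrt{w - 6 w} = 3 + \sqrt{- 5 w} = 3 + \sqrt{5} \sqrt{- w}$)
$v{\left(11 \right)} \left(50 - 155\right) = \left(3 + \sqrt{5} \sqrt{\left(-1\right) 11}\right) \left(50 - 155\right) = \left(3 + \sqrt{5} \sqrt{-11}\right) \left(-105\right) = \left(3 + \sqrt{5} i \sqrt{11}\right) \left(-105\right) = \left(3 + i \sqrt{55}\right) \left(-105\right) = -315 - 105 i \sqrt{55}$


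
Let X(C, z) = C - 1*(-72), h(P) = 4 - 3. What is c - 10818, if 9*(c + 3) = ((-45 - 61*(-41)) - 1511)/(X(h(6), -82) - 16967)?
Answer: -182810079/16894 ≈ -10821.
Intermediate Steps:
h(P) = 1
X(C, z) = 72 + C (X(C, z) = C + 72 = 72 + C)
c = -50787/16894 (c = -3 + (((-45 - 61*(-41)) - 1511)/((72 + 1) - 16967))/9 = -3 + (((-45 + 2501) - 1511)/(73 - 16967))/9 = -3 + ((2456 - 1511)/(-16894))/9 = -3 + (945*(-1/16894))/9 = -3 + (⅑)*(-945/16894) = -3 - 105/16894 = -50787/16894 ≈ -3.0062)
c - 10818 = -50787/16894 - 10818 = -182810079/16894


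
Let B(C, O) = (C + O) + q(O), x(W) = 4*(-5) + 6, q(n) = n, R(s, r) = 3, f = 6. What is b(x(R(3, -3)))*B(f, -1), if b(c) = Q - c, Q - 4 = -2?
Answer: 64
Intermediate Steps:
x(W) = -14 (x(W) = -20 + 6 = -14)
Q = 2 (Q = 4 - 2 = 2)
B(C, O) = C + 2*O (B(C, O) = (C + O) + O = C + 2*O)
b(c) = 2 - c
b(x(R(3, -3)))*B(f, -1) = (2 - 1*(-14))*(6 + 2*(-1)) = (2 + 14)*(6 - 2) = 16*4 = 64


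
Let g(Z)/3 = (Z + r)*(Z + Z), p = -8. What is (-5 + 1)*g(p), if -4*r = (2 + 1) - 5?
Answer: -1440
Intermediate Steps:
r = ½ (r = -((2 + 1) - 5)/4 = -(3 - 5)/4 = -¼*(-2) = ½ ≈ 0.50000)
g(Z) = 6*Z*(½ + Z) (g(Z) = 3*((Z + ½)*(Z + Z)) = 3*((½ + Z)*(2*Z)) = 3*(2*Z*(½ + Z)) = 6*Z*(½ + Z))
(-5 + 1)*g(p) = (-5 + 1)*(3*(-8)*(1 + 2*(-8))) = -12*(-8)*(1 - 16) = -12*(-8)*(-15) = -4*360 = -1440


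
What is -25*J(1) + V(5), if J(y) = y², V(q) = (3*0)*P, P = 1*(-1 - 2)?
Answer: -25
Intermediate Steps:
P = -3 (P = 1*(-3) = -3)
V(q) = 0 (V(q) = (3*0)*(-3) = 0*(-3) = 0)
-25*J(1) + V(5) = -25*1² + 0 = -25*1 + 0 = -25 + 0 = -25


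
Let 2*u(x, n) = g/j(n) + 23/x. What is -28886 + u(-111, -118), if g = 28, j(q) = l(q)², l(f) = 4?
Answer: -25650083/888 ≈ -28885.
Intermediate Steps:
j(q) = 16 (j(q) = 4² = 16)
u(x, n) = 7/8 + 23/(2*x) (u(x, n) = (28/16 + 23/x)/2 = (28*(1/16) + 23/x)/2 = (7/4 + 23/x)/2 = 7/8 + 23/(2*x))
-28886 + u(-111, -118) = -28886 + (⅛)*(92 + 7*(-111))/(-111) = -28886 + (⅛)*(-1/111)*(92 - 777) = -28886 + (⅛)*(-1/111)*(-685) = -28886 + 685/888 = -25650083/888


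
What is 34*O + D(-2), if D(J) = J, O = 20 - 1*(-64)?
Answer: 2854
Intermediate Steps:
O = 84 (O = 20 + 64 = 84)
34*O + D(-2) = 34*84 - 2 = 2856 - 2 = 2854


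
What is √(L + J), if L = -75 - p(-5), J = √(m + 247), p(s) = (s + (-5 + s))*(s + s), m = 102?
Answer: √(-225 + √349) ≈ 14.364*I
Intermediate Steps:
p(s) = 2*s*(-5 + 2*s) (p(s) = (-5 + 2*s)*(2*s) = 2*s*(-5 + 2*s))
J = √349 (J = √(102 + 247) = √349 ≈ 18.682)
L = -225 (L = -75 - 2*(-5)*(-5 + 2*(-5)) = -75 - 2*(-5)*(-5 - 10) = -75 - 2*(-5)*(-15) = -75 - 1*150 = -75 - 150 = -225)
√(L + J) = √(-225 + √349)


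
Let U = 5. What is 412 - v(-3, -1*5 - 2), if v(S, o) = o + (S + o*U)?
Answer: 457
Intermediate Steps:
v(S, o) = S + 6*o (v(S, o) = o + (S + o*5) = o + (S + 5*o) = S + 6*o)
412 - v(-3, -1*5 - 2) = 412 - (-3 + 6*(-1*5 - 2)) = 412 - (-3 + 6*(-5 - 2)) = 412 - (-3 + 6*(-7)) = 412 - (-3 - 42) = 412 - 1*(-45) = 412 + 45 = 457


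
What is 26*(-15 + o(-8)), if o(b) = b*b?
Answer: 1274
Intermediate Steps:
o(b) = b²
26*(-15 + o(-8)) = 26*(-15 + (-8)²) = 26*(-15 + 64) = 26*49 = 1274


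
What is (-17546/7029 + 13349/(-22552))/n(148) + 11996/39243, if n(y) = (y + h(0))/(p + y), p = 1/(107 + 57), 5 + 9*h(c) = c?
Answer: -420315207185733251/150422592035319648 ≈ -2.7942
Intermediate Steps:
h(c) = -5/9 + c/9
p = 1/164 ≈ 0.0060976
n(y) = (-5/9 + y)/(1/164 + y) (n(y) = (y + (-5/9 + (1/9)*0))/(1/164 + y) = (y + (-5/9 + 0))/(1/164 + y) = (y - 5/9)/(1/164 + y) = (-5/9 + y)/(1/164 + y))
(-17546/7029 + 13349/(-22552))/n(148) + 11996/39243 = (-17546/7029 + 13349/(-22552))/((164*(-5 + 9*148)/(9*(1 + 164*148)))) + 11996/39243 = (-17546*1/7029 + 13349*(-1/22552))/((164*(-5 + 1332)/(9*(1 + 24272)))) + 11996*(1/39243) = (-17546/7029 - 13349/22552)/(((164/9)*1327/24273)) + 11996/39243 = -489527513/(158518008*((164/9)*(1/24273)*1327)) + 11996/39243 = -489527513/(158518008*217628/218457) + 11996/39243 = -489527513/158518008*218457/217628 + 11996/39243 = -11882301323049/3833106338336 + 11996/39243 = -420315207185733251/150422592035319648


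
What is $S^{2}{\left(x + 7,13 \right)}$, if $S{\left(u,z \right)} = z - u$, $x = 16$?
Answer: $100$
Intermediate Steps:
$S^{2}{\left(x + 7,13 \right)} = \left(13 - \left(16 + 7\right)\right)^{2} = \left(13 - 23\right)^{2} = \left(-10\right)^{2} = 100$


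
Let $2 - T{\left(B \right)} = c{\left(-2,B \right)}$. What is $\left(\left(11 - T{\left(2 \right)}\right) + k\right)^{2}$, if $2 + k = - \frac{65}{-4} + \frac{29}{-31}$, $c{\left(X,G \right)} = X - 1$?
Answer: $\frac{5736025}{15376} \approx 373.05$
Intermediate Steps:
$c{\left(X,G \right)} = -1 + X$
$k = \frac{1651}{124}$ ($k = -2 + \left(- \frac{65}{-4} + \frac{29}{-31}\right) = -2 + \left(\left(-65\right) \left(- \frac{1}{4}\right) + 29 \left(- \frac{1}{31}\right)\right) = -2 + \left(\frac{65}{4} - \frac{29}{31}\right) = -2 + \frac{1899}{124} = \frac{1651}{124} \approx 13.315$)
$T{\left(B \right)} = 5$ ($T{\left(B \right)} = 2 - \left(-1 - 2\right) = 2 - -3 = 2 + 3 = 5$)
$\left(\left(11 - T{\left(2 \right)}\right) + k\right)^{2} = \left(\left(11 - 5\right) + \frac{1651}{124}\right)^{2} = \left(6 + \frac{1651}{124}\right)^{2} = \left(\frac{2395}{124}\right)^{2} = \frac{5736025}{15376}$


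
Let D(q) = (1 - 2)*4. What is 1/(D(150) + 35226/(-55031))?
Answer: -55031/255350 ≈ -0.21551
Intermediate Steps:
D(q) = -4 (D(q) = -1*4 = -4)
1/(D(150) + 35226/(-55031)) = 1/(-4 + 35226/(-55031)) = 1/(-4 + 35226*(-1/55031)) = 1/(-4 - 35226/55031) = 1/(-255350/55031) = -55031/255350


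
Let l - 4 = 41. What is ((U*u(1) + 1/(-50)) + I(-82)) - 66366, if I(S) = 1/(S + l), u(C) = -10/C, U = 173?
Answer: -125977687/1850 ≈ -68096.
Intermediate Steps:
l = 45 (l = 4 + 41 = 45)
I(S) = 1/(45 + S) (I(S) = 1/(S + 45) = 1/(45 + S))
((U*u(1) + 1/(-50)) + I(-82)) - 66366 = ((173*(-10/1) + 1/(-50)) + 1/(45 - 82)) - 66366 = ((173*(-10*1) - 1/50) + 1/(-37)) - 66366 = ((173*(-10) - 1/50) - 1/37) - 66366 = ((-1730 - 1/50) - 1/37) - 66366 = (-86501/50 - 1/37) - 66366 = -3200587/1850 - 66366 = -125977687/1850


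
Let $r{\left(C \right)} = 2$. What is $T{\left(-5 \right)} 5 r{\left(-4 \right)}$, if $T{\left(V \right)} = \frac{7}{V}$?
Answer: $-14$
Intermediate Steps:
$T{\left(-5 \right)} 5 r{\left(-4 \right)} = \frac{7}{-5} \cdot 5 \cdot 2 = 7 \left(- \frac{1}{5}\right) 5 \cdot 2 = \left(- \frac{7}{5}\right) 5 \cdot 2 = \left(-7\right) 2 = -14$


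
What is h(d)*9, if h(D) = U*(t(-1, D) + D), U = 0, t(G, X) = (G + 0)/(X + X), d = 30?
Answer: 0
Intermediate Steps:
t(G, X) = G/(2*X) (t(G, X) = G/((2*X)) = G*(1/(2*X)) = G/(2*X))
h(D) = 0 (h(D) = 0*((1/2)*(-1)/D + D) = 0*(-1/(2*D) + D) = 0*(D - 1/(2*D)) = 0)
h(d)*9 = 0*9 = 0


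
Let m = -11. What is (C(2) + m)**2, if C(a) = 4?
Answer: 49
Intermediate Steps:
(C(2) + m)**2 = (4 - 11)**2 = (-7)**2 = 49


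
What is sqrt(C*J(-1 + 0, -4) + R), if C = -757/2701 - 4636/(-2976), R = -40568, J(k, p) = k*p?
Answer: I*sqrt(10237736450500842)/502386 ≈ 201.4*I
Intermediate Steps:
C = 2567251/2009544 (C = -757*1/2701 - 4636*(-1/2976) = -757/2701 + 1159/744 = 2567251/2009544 ≈ 1.2775)
sqrt(C*J(-1 + 0, -4) + R) = sqrt(2567251*((-1 + 0)*(-4))/2009544 - 40568) = sqrt(2567251*(-1*(-4))/2009544 - 40568) = sqrt((2567251/2009544)*4 - 40568) = sqrt(2567251/502386 - 40568) = sqrt(-20378227997/502386) = I*sqrt(10237736450500842)/502386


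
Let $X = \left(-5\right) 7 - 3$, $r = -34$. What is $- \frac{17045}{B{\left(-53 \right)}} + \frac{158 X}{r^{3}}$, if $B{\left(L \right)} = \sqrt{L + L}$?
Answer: $\frac{1501}{9826} + \frac{17045 i \sqrt{106}}{106} \approx 0.15276 + 1655.6 i$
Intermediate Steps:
$B{\left(L \right)} = \sqrt{2} \sqrt{L}$ ($B{\left(L \right)} = \sqrt{2 L} = \sqrt{2} \sqrt{L}$)
$X = -38$ ($X = -35 - 3 = -38$)
$- \frac{17045}{B{\left(-53 \right)}} + \frac{158 X}{r^{3}} = - \frac{17045}{\sqrt{2} \sqrt{-53}} + \frac{158 \left(-38\right)}{\left(-34\right)^{3}} = - \frac{17045}{\sqrt{2} i \sqrt{53}} - \frac{6004}{-39304} = - \frac{17045}{i \sqrt{106}} - - \frac{1501}{9826} = - 17045 \left(- \frac{i \sqrt{106}}{106}\right) + \frac{1501}{9826} = \frac{17045 i \sqrt{106}}{106} + \frac{1501}{9826} = \frac{1501}{9826} + \frac{17045 i \sqrt{106}}{106}$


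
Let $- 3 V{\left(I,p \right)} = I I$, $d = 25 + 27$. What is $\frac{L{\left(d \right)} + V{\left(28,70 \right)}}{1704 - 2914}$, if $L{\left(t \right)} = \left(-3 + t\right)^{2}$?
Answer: $- \frac{6419}{3630} \approx -1.7683$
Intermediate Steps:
$d = 52$
$V{\left(I,p \right)} = - \frac{I^{2}}{3}$ ($V{\left(I,p \right)} = - \frac{I I}{3} = - \frac{I^{2}}{3}$)
$\frac{L{\left(d \right)} + V{\left(28,70 \right)}}{1704 - 2914} = \frac{\left(-3 + 52\right)^{2} - \frac{28^{2}}{3}}{1704 - 2914} = \frac{49^{2} - \frac{784}{3}}{1704 - 2914} = \frac{2401 - \frac{784}{3}}{1704 - 2914} = \frac{6419}{3 \left(-1210\right)} = \frac{6419}{3} \left(- \frac{1}{1210}\right) = - \frac{6419}{3630}$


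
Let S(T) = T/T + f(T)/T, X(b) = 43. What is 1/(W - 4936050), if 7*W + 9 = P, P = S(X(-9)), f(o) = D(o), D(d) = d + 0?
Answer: -1/4936051 ≈ -2.0259e-7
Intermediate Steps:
D(d) = d
f(o) = o
S(T) = 2 (S(T) = T/T + T/T = 1 + 1 = 2)
P = 2
W = -1 (W = -9/7 + (⅐)*2 = -9/7 + 2/7 = -1)
1/(W - 4936050) = 1/(-1 - 4936050) = 1/(-4936051) = -1/4936051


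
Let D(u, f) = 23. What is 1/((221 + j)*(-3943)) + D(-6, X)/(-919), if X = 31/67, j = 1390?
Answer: -146100898/5837646987 ≈ -0.025027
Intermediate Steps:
X = 31/67 (X = 31*(1/67) = 31/67 ≈ 0.46269)
1/((221 + j)*(-3943)) + D(-6, X)/(-919) = 1/((221 + 1390)*(-3943)) + 23/(-919) = -1/3943/1611 + 23*(-1/919) = (1/1611)*(-1/3943) - 23/919 = -1/6352173 - 23/919 = -146100898/5837646987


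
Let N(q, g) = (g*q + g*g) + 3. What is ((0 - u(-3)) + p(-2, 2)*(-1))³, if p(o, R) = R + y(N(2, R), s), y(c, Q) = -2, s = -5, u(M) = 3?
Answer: -27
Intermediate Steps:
N(q, g) = 3 + g² + g*q (N(q, g) = (g*q + g²) + 3 = (g² + g*q) + 3 = 3 + g² + g*q)
p(o, R) = -2 + R (p(o, R) = R - 2 = -2 + R)
((0 - u(-3)) + p(-2, 2)*(-1))³ = ((0 - 1*3) + (-2 + 2)*(-1))³ = ((0 - 3) + 0*(-1))³ = (-3 + 0)³ = (-3)³ = -27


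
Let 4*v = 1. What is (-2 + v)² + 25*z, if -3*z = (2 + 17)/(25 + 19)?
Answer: -283/528 ≈ -0.53598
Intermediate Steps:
v = ¼ (v = (¼)*1 = ¼ ≈ 0.25000)
z = -19/132 (z = -(2 + 17)/(3*(25 + 19)) = -19/(3*44) = -⅓*19/44 = -19/132 ≈ -0.14394)
(-2 + v)² + 25*z = (-2 + ¼)² + 25*(-19/132) = (-7/4)² - 475/132 = 49/16 - 475/132 = -283/528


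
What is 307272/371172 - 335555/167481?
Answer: -6090533219/5180354811 ≈ -1.1757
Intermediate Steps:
307272/371172 - 335555/167481 = 307272*(1/371172) - 335555*1/167481 = 25606/30931 - 335555/167481 = -6090533219/5180354811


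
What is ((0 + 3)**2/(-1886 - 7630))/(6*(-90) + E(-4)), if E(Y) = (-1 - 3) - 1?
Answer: 3/1728740 ≈ 1.7354e-6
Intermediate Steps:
E(Y) = -5 (E(Y) = -4 - 1 = -5)
((0 + 3)**2/(-1886 - 7630))/(6*(-90) + E(-4)) = ((0 + 3)**2/(-1886 - 7630))/(6*(-90) - 5) = (3**2/(-9516))/(-540 - 5) = (9*(-1/9516))/(-545) = -3/3172*(-1/545) = 3/1728740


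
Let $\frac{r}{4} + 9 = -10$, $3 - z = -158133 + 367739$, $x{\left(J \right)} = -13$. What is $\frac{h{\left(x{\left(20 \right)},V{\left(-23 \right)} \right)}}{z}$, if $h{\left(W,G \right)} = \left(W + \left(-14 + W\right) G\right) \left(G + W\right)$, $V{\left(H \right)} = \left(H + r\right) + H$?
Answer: $\frac{442935}{209603} \approx 2.1132$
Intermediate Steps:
$z = -209603$ ($z = 3 - \left(-158133 + 367739\right) = 3 - 209606 = -209603$)
$r = -76$ ($r = -36 + 4 \left(-10\right) = -36 - 40 = -76$)
$V{\left(H \right)} = -76 + 2 H$ ($V{\left(H \right)} = \left(H - 76\right) + H = \left(-76 + H\right) + H = -76 + 2 H$)
$h{\left(W,G \right)} = \left(G + W\right) \left(W + G \left(-14 + W\right)\right)$ ($h{\left(W,G \right)} = \left(W + G \left(-14 + W\right)\right) \left(G + W\right) = \left(G + W\right) \left(W + G \left(-14 + W\right)\right)$)
$\frac{h{\left(x{\left(20 \right)},V{\left(-23 \right)} \right)}}{z} = \frac{\left(-13\right)^{2} - 14 \left(-76 + 2 \left(-23\right)\right)^{2} + \left(-76 + 2 \left(-23\right)\right) \left(-13\right)^{2} - 13 \left(-76 + 2 \left(-23\right)\right)^{2} - 13 \left(-76 + 2 \left(-23\right)\right) \left(-13\right)}{-209603} = \left(169 - 14 \left(-76 - 46\right)^{2} + \left(-76 - 46\right) 169 - 13 \left(-76 - 46\right)^{2} - 13 \left(-76 - 46\right) \left(-13\right)\right) \left(- \frac{1}{209603}\right) = \left(169 - 14 \left(-122\right)^{2} - 20618 - 13 \left(-122\right)^{2} - \left(-1586\right) \left(-13\right)\right) \left(- \frac{1}{209603}\right) = \left(169 - 208376 - 20618 - 193492 - 20618\right) \left(- \frac{1}{209603}\right) = \left(-442935\right) \left(- \frac{1}{209603}\right) = \frac{442935}{209603}$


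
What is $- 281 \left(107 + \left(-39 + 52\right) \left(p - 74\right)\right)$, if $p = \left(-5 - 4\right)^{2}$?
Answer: $-55638$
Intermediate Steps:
$p = 81$ ($p = \left(-9\right)^{2} = 81$)
$- 281 \left(107 + \left(-39 + 52\right) \left(p - 74\right)\right) = - 281 \left(107 + \left(-39 + 52\right) \left(81 - 74\right)\right) = - 281 \left(107 + 13 \cdot 7\right) = - 281 \left(107 + 91\right) = \left(-281\right) 198 = -55638$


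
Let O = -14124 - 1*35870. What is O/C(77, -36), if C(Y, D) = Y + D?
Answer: -49994/41 ≈ -1219.4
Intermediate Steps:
C(Y, D) = D + Y
O = -49994 (O = -14124 - 35870 = -49994)
O/C(77, -36) = -49994/(-36 + 77) = -49994/41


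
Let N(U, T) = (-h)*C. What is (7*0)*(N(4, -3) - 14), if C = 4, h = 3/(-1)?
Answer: 0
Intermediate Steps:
h = -3 (h = 3*(-1) = -3)
N(U, T) = 12 (N(U, T) = -1*(-3)*4 = 3*4 = 12)
(7*0)*(N(4, -3) - 14) = (7*0)*(12 - 14) = 0*(-2) = 0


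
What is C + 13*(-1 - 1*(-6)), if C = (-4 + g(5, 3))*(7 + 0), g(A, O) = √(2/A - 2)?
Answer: 37 + 14*I*√10/5 ≈ 37.0 + 8.8544*I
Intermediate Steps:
g(A, O) = √(-2 + 2/A)
C = -28 + 14*I*√10/5 (C = (-4 + √(-2 + 2/5))*(7 + 0) = (-4 + √(-2 + 2*(⅕)))*7 = (-4 + √(-2 + ⅖))*7 = (-4 + √(-8/5))*7 = (-4 + 2*I*√10/5)*7 = -28 + 14*I*√10/5 ≈ -28.0 + 8.8544*I)
C + 13*(-1 - 1*(-6)) = (-28 + 14*I*√10/5) + 13*(-1 - 1*(-6)) = (-28 + 14*I*√10/5) + 13*(-1 + 6) = (-28 + 14*I*√10/5) + 13*5 = (-28 + 14*I*√10/5) + 65 = 37 + 14*I*√10/5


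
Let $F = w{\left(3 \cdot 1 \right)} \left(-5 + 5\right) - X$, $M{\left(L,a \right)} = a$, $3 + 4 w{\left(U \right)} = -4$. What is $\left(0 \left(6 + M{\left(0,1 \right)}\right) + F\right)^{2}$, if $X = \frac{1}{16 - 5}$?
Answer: $\frac{1}{121} \approx 0.0082645$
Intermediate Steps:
$w{\left(U \right)} = - \frac{7}{4}$ ($w{\left(U \right)} = - \frac{3}{4} + \frac{1}{4} \left(-4\right) = - \frac{3}{4} - 1 = - \frac{7}{4}$)
$X = \frac{1}{11} \approx 0.090909$
$F = - \frac{1}{11}$ ($F = - \frac{7 \left(-5 + 5\right)}{4} - \frac{1}{11} = \left(- \frac{7}{4}\right) 0 - \frac{1}{11} = 0 - \frac{1}{11} = - \frac{1}{11} \approx -0.090909$)
$\left(0 \left(6 + M{\left(0,1 \right)}\right) + F\right)^{2} = \left(0 \left(6 + 1\right) - \frac{1}{11}\right)^{2} = \left(0 \cdot 7 - \frac{1}{11}\right)^{2} = \left(0 - \frac{1}{11}\right)^{2} = \left(- \frac{1}{11}\right)^{2} = \frac{1}{121}$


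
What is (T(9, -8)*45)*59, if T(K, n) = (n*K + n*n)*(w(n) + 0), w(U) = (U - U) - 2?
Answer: 42480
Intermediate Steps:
w(U) = -2 (w(U) = 0 - 2 = -2)
T(K, n) = -2*n**2 - 2*K*n (T(K, n) = (n*K + n*n)*(-2 + 0) = (K*n + n**2)*(-2) = (n**2 + K*n)*(-2) = -2*n**2 - 2*K*n)
(T(9, -8)*45)*59 = (-2*(-8)*(9 - 8)*45)*59 = (-2*(-8)*1*45)*59 = (16*45)*59 = 720*59 = 42480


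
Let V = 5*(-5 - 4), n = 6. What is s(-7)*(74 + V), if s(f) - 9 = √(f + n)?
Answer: 261 + 29*I ≈ 261.0 + 29.0*I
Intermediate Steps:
V = -45 (V = 5*(-9) = -45)
s(f) = 9 + √(6 + f) (s(f) = 9 + √(f + 6) = 9 + √(6 + f))
s(-7)*(74 + V) = (9 + √(6 - 7))*(74 - 45) = (9 + √(-1))*29 = (9 + I)*29 = 261 + 29*I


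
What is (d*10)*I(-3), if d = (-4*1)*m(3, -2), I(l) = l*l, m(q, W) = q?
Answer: -1080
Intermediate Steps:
I(l) = l²
d = -12 (d = -4*1*3 = -4*3 = -12)
(d*10)*I(-3) = -12*10*(-3)² = -120*9 = -1080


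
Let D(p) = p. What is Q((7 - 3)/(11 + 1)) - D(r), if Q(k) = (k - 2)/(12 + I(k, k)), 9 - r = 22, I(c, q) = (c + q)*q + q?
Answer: 1454/113 ≈ 12.867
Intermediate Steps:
I(c, q) = q + q*(c + q) (I(c, q) = q*(c + q) + q = q + q*(c + q))
r = -13 (r = 9 - 1*22 = 9 - 22 = -13)
Q(k) = (-2 + k)/(12 + k*(1 + 2*k)) (Q(k) = (k - 2)/(12 + k*(1 + k + k)) = (-2 + k)/(12 + k*(1 + 2*k)))
Q((7 - 3)/(11 + 1)) - D(r) = (-2 + (7 - 3)/(11 + 1))/(12 + ((7 - 3)/(11 + 1))*(1 + 2*((7 - 3)/(11 + 1)))) - 1*(-13) = (-2 + 4/12)/(12 + (4/12)*(1 + 2*(4/12))) + 13 = (-2 + 4*(1/12))/(12 + (4*(1/12))*(1 + 2*(4*(1/12)))) + 13 = (-2 + 1/3)/(12 + (1 + 2*(1/3))/3) + 13 = -5/3/(12 + (1 + 2/3)/3) + 13 = -5/3/(12 + (1/3)*(5/3)) + 13 = -5/3/(12 + 5/9) + 13 = -5/3/(113/9) + 13 = (9/113)*(-5/3) + 13 = -15/113 + 13 = 1454/113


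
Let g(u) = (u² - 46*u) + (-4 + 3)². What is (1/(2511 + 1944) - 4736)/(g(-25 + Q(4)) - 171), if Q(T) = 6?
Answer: -21098879/4744575 ≈ -4.4469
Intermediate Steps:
g(u) = 1 + u² - 46*u (g(u) = (u² - 46*u) + (-1)² = (u² - 46*u) + 1 = 1 + u² - 46*u)
(1/(2511 + 1944) - 4736)/(g(-25 + Q(4)) - 171) = (1/(2511 + 1944) - 4736)/((1 + (-25 + 6)² - 46*(-25 + 6)) - 171) = (1/4455 - 4736)/((1 + (-19)² - 46*(-19)) - 171) = (1/4455 - 4736)/((1 + 361 + 874) - 171) = -21098879/(4455*(1236 - 171)) = -21098879/4455/1065 = -21098879/4455*1/1065 = -21098879/4744575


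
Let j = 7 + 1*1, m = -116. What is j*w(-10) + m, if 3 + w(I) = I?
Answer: -220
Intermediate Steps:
w(I) = -3 + I
j = 8 (j = 7 + 1 = 8)
j*w(-10) + m = 8*(-3 - 10) - 116 = 8*(-13) - 116 = -104 - 116 = -220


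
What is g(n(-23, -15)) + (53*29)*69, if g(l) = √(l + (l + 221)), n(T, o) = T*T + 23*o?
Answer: 106053 + √589 ≈ 1.0608e+5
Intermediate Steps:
n(T, o) = T² + 23*o
g(l) = √(221 + 2*l) (g(l) = √(l + (221 + l)) = √(221 + 2*l))
g(n(-23, -15)) + (53*29)*69 = √(221 + 2*((-23)² + 23*(-15))) + (53*29)*69 = √(221 + 2*(529 - 345)) + 1537*69 = √(221 + 2*184) + 106053 = √(221 + 368) + 106053 = √589 + 106053 = 106053 + √589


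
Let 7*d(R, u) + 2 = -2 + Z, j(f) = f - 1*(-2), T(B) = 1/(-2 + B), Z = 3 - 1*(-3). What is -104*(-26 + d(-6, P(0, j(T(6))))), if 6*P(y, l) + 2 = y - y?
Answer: 18720/7 ≈ 2674.3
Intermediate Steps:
Z = 6 (Z = 3 + 3 = 6)
j(f) = 2 + f (j(f) = f + 2 = 2 + f)
P(y, l) = -⅓ (P(y, l) = -⅓ + (y - y)/6 = -⅓ + (⅙)*0 = -⅓ + 0 = -⅓)
d(R, u) = 2/7 (d(R, u) = -2/7 + (-2 + 6)/7 = -2/7 + (⅐)*4 = -2/7 + 4/7 = 2/7)
-104*(-26 + d(-6, P(0, j(T(6))))) = -104*(-26 + 2/7) = -104*(-180/7) = 18720/7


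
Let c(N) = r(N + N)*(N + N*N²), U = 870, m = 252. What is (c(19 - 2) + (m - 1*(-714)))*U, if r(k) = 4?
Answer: 17996820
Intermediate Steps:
c(N) = 4*N + 4*N³ (c(N) = 4*(N + N*N²) = 4*(N + N³) = 4*N + 4*N³)
(c(19 - 2) + (m - 1*(-714)))*U = (4*(19 - 2)*(1 + (19 - 2)²) + (252 - 1*(-714)))*870 = (4*17*(1 + 17²) + (252 + 714))*870 = (4*17*(1 + 289) + 966)*870 = (4*17*290 + 966)*870 = (19720 + 966)*870 = 20686*870 = 17996820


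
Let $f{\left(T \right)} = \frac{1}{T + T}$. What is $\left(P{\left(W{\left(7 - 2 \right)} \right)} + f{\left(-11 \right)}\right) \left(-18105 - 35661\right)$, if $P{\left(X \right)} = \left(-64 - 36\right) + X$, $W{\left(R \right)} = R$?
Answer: $\frac{56212353}{11} \approx 5.1102 \cdot 10^{6}$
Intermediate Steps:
$f{\left(T \right)} = \frac{1}{2 T}$
$P{\left(X \right)} = -100 + X$
$\left(P{\left(W{\left(7 - 2 \right)} \right)} + f{\left(-11 \right)}\right) \left(-18105 - 35661\right) = \left(\left(-100 + \left(7 - 2\right)\right) + \frac{1}{2 \left(-11\right)}\right) \left(-18105 - 35661\right) = \left(\left(-100 + \left(7 - 2\right)\right) + \frac{1}{2} \left(- \frac{1}{11}\right)\right) \left(-53766\right) = \left(\left(-100 + 5\right) - \frac{1}{22}\right) \left(-53766\right) = \left(-95 - \frac{1}{22}\right) \left(-53766\right) = \left(- \frac{2091}{22}\right) \left(-53766\right) = \frac{56212353}{11}$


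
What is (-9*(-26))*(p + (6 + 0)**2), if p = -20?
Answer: 3744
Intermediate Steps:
(-9*(-26))*(p + (6 + 0)**2) = (-9*(-26))*(-20 + (6 + 0)**2) = 234*(-20 + 6**2) = 234*(-20 + 36) = 234*16 = 3744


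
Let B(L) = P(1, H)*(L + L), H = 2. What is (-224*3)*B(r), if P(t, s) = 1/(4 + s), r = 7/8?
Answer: -196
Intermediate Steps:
r = 7/8 (r = 7*(1/8) = 7/8 ≈ 0.87500)
B(L) = L/3 (B(L) = (L + L)/(4 + 2) = (2*L)/6 = L/3)
(-224*3)*B(r) = (-224*3)*((1/3)*(7/8)) = -672*7/24 = -196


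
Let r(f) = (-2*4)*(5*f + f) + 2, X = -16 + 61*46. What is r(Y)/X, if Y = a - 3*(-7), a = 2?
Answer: -551/1395 ≈ -0.39498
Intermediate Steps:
X = 2790 (X = -16 + 2806 = 2790)
Y = 23 (Y = 2 - 3*(-7) = 2 + 21 = 23)
r(f) = 2 - 48*f (r(f) = -48*f + 2 = 2 - 48*f)
r(Y)/X = (2 - 48*23)/2790 = (2 - 1104)*(1/2790) = -1102*1/2790 = -551/1395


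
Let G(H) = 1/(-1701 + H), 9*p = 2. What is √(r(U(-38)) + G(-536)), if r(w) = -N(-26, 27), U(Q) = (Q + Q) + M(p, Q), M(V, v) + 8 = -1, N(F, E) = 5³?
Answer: I*√625523362/2237 ≈ 11.18*I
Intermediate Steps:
p = 2/9 (p = (⅑)*2 = 2/9 ≈ 0.22222)
N(F, E) = 125
M(V, v) = -9 (M(V, v) = -8 - 1 = -9)
U(Q) = -9 + 2*Q (U(Q) = (Q + Q) - 9 = 2*Q - 9 = -9 + 2*Q)
r(w) = -125 (r(w) = -1*125 = -125)
√(r(U(-38)) + G(-536)) = √(-125 + 1/(-1701 - 536)) = √(-125 + 1/(-2237)) = √(-125 - 1/2237) = √(-279626/2237) = I*√625523362/2237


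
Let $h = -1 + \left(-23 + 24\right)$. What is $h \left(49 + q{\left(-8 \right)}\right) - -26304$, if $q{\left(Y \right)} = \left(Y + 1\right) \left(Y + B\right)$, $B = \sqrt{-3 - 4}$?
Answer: $26304$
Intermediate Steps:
$B = i \sqrt{7}$ ($B = \sqrt{-7} = i \sqrt{7} \approx 2.6458 i$)
$h = 0$ ($h = -1 + 1 = 0$)
$q{\left(Y \right)} = \left(1 + Y\right) \left(Y + i \sqrt{7}\right)$ ($q{\left(Y \right)} = \left(Y + 1\right) \left(Y + i \sqrt{7}\right) = \left(1 + Y\right) \left(Y + i \sqrt{7}\right)$)
$h \left(49 + q{\left(-8 \right)}\right) - -26304 = 0 \left(49 + \left(-8 + \left(-8\right)^{2} + i \sqrt{7} + i \left(-8\right) \sqrt{7}\right)\right) - -26304 = 0 \left(49 + \left(-8 + 64 + i \sqrt{7} - 8 i \sqrt{7}\right)\right) + 26304 = 0 \left(49 + \left(56 - 7 i \sqrt{7}\right)\right) + 26304 = 0 \left(105 - 7 i \sqrt{7}\right) + 26304 = 0 + 26304 = 26304$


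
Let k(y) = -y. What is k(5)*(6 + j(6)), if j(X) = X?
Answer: -60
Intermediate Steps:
k(5)*(6 + j(6)) = (-1*5)*(6 + 6) = -5*12 = -60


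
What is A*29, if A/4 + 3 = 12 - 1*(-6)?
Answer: 1740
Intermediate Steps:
A = 60 (A = -12 + 4*(12 - 1*(-6)) = -12 + 4*(12 + 6) = -12 + 4*18 = -12 + 72 = 60)
A*29 = 60*29 = 1740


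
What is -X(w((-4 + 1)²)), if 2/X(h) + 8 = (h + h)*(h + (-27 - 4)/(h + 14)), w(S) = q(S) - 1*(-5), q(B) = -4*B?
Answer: -17/15308 ≈ -0.0011105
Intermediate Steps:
w(S) = 5 - 4*S (w(S) = -4*S - 1*(-5) = -4*S + 5 = 5 - 4*S)
X(h) = 2/(-8 + 2*h*(h - 31/(14 + h))) (X(h) = 2/(-8 + (h + h)*(h + (-27 - 4)/(h + 14))) = 2/(-8 + (2*h)*(h - 31/(14 + h))) = 2/(-8 + 2*h*(h - 31/(14 + h))))
-X(w((-4 + 1)²)) = -(14 + (5 - 4*(-4 + 1)²))/(-56 + (5 - 4*(-4 + 1)²)³ - 35*(5 - 4*(-4 + 1)²) + 14*(5 - 4*(-4 + 1)²)²) = -(14 + (5 - 4*(-3)²))/(-56 + (5 - 4*(-3)²)³ - 35*(5 - 4*(-3)²) + 14*(5 - 4*(-3)²)²) = -(14 + (5 - 4*9))/(-56 + (5 - 4*9)³ - 35*(5 - 4*9) + 14*(5 - 4*9)²) = -(14 + (5 - 36))/(-56 + (5 - 36)³ - 35*(5 - 36) + 14*(5 - 36)²) = -(14 - 31)/(-56 + (-31)³ - 35*(-31) + 14*(-31)²) = -(-17)/(-56 - 29791 + 1085 + 14*961) = -(-17)/(-56 - 29791 + 1085 + 13454) = -(-17)/(-15308) = -(-1)*(-17)/15308 = -1*17/15308 = -17/15308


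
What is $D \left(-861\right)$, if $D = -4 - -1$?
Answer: $2583$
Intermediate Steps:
$D = -3$ ($D = -4 + 1 = -3$)
$D \left(-861\right) = \left(-3\right) \left(-861\right) = 2583$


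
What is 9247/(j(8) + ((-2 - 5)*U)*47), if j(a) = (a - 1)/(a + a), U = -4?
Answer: 21136/3009 ≈ 7.0243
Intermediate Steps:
j(a) = (-1 + a)/(2*a) (j(a) = (-1 + a)/((2*a)) = (-1 + a)*(1/(2*a)) = (-1 + a)/(2*a))
9247/(j(8) + ((-2 - 5)*U)*47) = 9247/((½)*(-1 + 8)/8 + ((-2 - 5)*(-4))*47) = 9247/((½)*(⅛)*7 - 7*(-4)*47) = 9247/(7/16 + 28*47) = 9247/(7/16 + 1316) = 9247/(21063/16) = 9247*(16/21063) = 21136/3009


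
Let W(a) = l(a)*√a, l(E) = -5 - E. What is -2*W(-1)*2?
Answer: 16*I ≈ 16.0*I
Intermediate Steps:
W(a) = √a*(-5 - a) (W(a) = (-5 - a)*√a = √a*(-5 - a))
-2*W(-1)*2 = -2*√(-1)*(-5 - 1*(-1))*2 = -2*I*(-5 + 1)*2 = -2*I*(-4)*2 = -(-8)*I*2 = (8*I)*2 = 16*I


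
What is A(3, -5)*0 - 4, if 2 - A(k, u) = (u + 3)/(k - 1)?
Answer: -4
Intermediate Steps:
A(k, u) = 2 - (3 + u)/(-1 + k) (A(k, u) = 2 - (u + 3)/(k - 1) = 2 - (3 + u)/(-1 + k))
A(3, -5)*0 - 4 = ((-5 - 1*(-5) + 2*3)/(-1 + 3))*0 - 4 = ((-5 + 5 + 6)/2)*0 - 4 = ((½)*6)*0 - 4 = 3*0 - 4 = 0 - 4 = -4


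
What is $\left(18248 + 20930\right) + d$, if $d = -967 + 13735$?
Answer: $51946$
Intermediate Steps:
$d = 12768$
$\left(18248 + 20930\right) + d = \left(18248 + 20930\right) + 12768 = 39178 + 12768 = 51946$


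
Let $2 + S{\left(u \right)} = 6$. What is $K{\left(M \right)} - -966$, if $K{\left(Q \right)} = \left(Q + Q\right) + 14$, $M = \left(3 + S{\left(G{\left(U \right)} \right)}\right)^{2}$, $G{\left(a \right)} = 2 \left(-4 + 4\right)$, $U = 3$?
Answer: $1078$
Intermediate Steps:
$G{\left(a \right)} = 0$ ($G{\left(a \right)} = 2 \cdot 0 = 0$)
$S{\left(u \right)} = 4$ ($S{\left(u \right)} = -2 + 6 = 4$)
$M = 49$ ($M = \left(3 + 4\right)^{2} = 7^{2} = 49$)
$K{\left(Q \right)} = 14 + 2 Q$ ($K{\left(Q \right)} = 2 Q + 14 = 14 + 2 Q$)
$K{\left(M \right)} - -966 = \left(14 + 2 \cdot 49\right) - -966 = \left(14 + 98\right) + 966 = 112 + 966 = 1078$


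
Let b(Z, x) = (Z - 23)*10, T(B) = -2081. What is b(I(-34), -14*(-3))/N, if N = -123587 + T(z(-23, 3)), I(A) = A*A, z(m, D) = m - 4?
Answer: -5665/62834 ≈ -0.090158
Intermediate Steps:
z(m, D) = -4 + m
I(A) = A²
b(Z, x) = -230 + 10*Z (b(Z, x) = (-23 + Z)*10 = -230 + 10*Z)
N = -125668 (N = -123587 - 2081 = -125668)
b(I(-34), -14*(-3))/N = (-230 + 10*(-34)²)/(-125668) = (-230 + 10*1156)*(-1/125668) = (-230 + 11560)*(-1/125668) = 11330*(-1/125668) = -5665/62834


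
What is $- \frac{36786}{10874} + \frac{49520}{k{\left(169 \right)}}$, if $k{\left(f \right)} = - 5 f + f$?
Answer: $- \frac{70418477}{918853} \approx -76.637$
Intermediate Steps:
$k{\left(f \right)} = - 4 f$
$- \frac{36786}{10874} + \frac{49520}{k{\left(169 \right)}} = - \frac{36786}{10874} + \frac{49520}{\left(-4\right) 169} = \left(-36786\right) \frac{1}{10874} + \frac{49520}{-676} = - \frac{18393}{5437} + 49520 \left(- \frac{1}{676}\right) = - \frac{18393}{5437} - \frac{12380}{169} = - \frac{70418477}{918853}$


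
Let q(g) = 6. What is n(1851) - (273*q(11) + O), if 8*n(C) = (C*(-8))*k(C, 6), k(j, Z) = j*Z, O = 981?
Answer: -20559825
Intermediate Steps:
k(j, Z) = Z*j
n(C) = -6*C² (n(C) = ((C*(-8))*(6*C))/8 = ((-8*C)*(6*C))/8 = (-48*C²)/8 = -6*C²)
n(1851) - (273*q(11) + O) = -6*1851² - (273*6 + 981) = -6*3426201 - (1638 + 981) = -20557206 - 1*2619 = -20557206 - 2619 = -20559825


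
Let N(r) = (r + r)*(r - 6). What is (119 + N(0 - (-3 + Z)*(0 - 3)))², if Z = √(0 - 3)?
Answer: 50017 - 96480*I*√3 ≈ 50017.0 - 1.6711e+5*I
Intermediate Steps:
Z = I*√3 (Z = √(-3) = I*√3 ≈ 1.732*I)
N(r) = 2*r*(-6 + r) (N(r) = (2*r)*(-6 + r) = 2*r*(-6 + r))
(119 + N(0 - (-3 + Z)*(0 - 3)))² = (119 + 2*(0 - (-3 + I*√3)*(0 - 3))*(-6 + (0 - (-3 + I*√3)*(0 - 3))))² = (119 + 2*(0 - (-3 + I*√3)*(-3))*(-6 + (0 - (-3 + I*√3)*(-3))))² = (119 + 2*(0 - (9 - 3*I*√3))*(-6 + (0 - (9 - 3*I*√3))))² = (119 + 2*(0 + (-9 + 3*I*√3))*(-6 + (0 + (-9 + 3*I*√3))))² = (119 + 2*(-9 + 3*I*√3)*(-6 + (-9 + 3*I*√3)))² = (119 + 2*(-9 + 3*I*√3)*(-15 + 3*I*√3))² = (119 + 2*(-15 + 3*I*√3)*(-9 + 3*I*√3))²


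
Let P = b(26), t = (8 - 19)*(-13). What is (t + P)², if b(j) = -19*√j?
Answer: 29835 - 5434*√26 ≈ 2126.9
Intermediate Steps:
t = 143 (t = -11*(-13) = 143)
P = -19*√26 ≈ -96.881
(t + P)² = (143 - 19*√26)²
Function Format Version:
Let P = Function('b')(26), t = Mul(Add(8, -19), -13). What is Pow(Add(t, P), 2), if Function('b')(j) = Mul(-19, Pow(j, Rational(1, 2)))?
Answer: Add(29835, Mul(-5434, Pow(26, Rational(1, 2)))) ≈ 2126.9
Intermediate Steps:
t = 143 (t = Mul(-11, -13) = 143)
P = Mul(-19, Pow(26, Rational(1, 2))) ≈ -96.881
Pow(Add(t, P), 2) = Pow(Add(143, Mul(-19, Pow(26, Rational(1, 2)))), 2)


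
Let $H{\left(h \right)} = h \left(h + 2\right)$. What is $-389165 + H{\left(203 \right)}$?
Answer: $-347550$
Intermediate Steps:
$H{\left(h \right)} = h \left(2 + h\right)$
$-389165 + H{\left(203 \right)} = -389165 + 203 \left(2 + 203\right) = -389165 + 203 \cdot 205 = -389165 + 41615 = -347550$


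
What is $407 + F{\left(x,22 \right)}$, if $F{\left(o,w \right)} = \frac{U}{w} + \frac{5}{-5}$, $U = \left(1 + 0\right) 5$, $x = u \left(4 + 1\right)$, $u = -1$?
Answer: $\frac{8937}{22} \approx 406.23$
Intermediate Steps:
$x = -5$ ($x = - (4 + 1) = \left(-1\right) 5 = -5$)
$U = 5$ ($U = 1 \cdot 5 = 5$)
$F{\left(o,w \right)} = -1 + \frac{5}{w}$ ($F{\left(o,w \right)} = \frac{5}{w} + \frac{5}{-5} = \frac{5}{w} + 5 \left(- \frac{1}{5}\right) = \frac{5}{w} - 1 = -1 + \frac{5}{w}$)
$407 + F{\left(x,22 \right)} = 407 + \frac{5 - 22}{22} = 407 + \frac{1}{22} \left(-17\right) = 407 - \frac{17}{22} = \frac{8937}{22}$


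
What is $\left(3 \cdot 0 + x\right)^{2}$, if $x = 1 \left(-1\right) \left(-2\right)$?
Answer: $4$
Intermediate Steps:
$x = 2$ ($x = \left(-1\right) \left(-2\right) = 2$)
$\left(3 \cdot 0 + x\right)^{2} = \left(3 \cdot 0 + 2\right)^{2} = \left(0 + 2\right)^{2} = 2^{2} = 4$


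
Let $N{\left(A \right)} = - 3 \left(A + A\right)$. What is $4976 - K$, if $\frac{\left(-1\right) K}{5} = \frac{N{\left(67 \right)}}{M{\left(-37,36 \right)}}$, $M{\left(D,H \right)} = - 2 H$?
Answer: $\frac{60047}{12} \approx 5003.9$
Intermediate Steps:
$N{\left(A \right)} = - 6 A$ ($N{\left(A \right)} = - 3 \cdot 2 A = - 6 A$)
$K = - \frac{335}{12}$ ($K = - 5 \frac{\left(-6\right) 67}{\left(-2\right) 36} = - 5 \left(- \frac{402}{-72}\right) = - 5 \left(\left(-402\right) \left(- \frac{1}{72}\right)\right) = \left(-5\right) \frac{67}{12} = - \frac{335}{12} \approx -27.917$)
$4976 - K = 4976 - - \frac{335}{12} = 4976 + \frac{335}{12} = \frac{60047}{12}$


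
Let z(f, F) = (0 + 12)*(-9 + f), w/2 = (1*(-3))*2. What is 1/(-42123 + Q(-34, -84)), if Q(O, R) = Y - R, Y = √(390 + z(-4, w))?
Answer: -4671/196364143 - √26/589092429 ≈ -2.3796e-5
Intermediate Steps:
w = -12 (w = 2*((1*(-3))*2) = 2*(-3*2) = 2*(-6) = -12)
z(f, F) = -108 + 12*f (z(f, F) = 12*(-9 + f) = -108 + 12*f)
Y = 3*√26 (Y = √(390 + (-108 + 12*(-4))) = √(390 + (-108 - 48)) = √(390 - 156) = √234 = 3*√26 ≈ 15.297)
Q(O, R) = -R + 3*√26 (Q(O, R) = 3*√26 - R = -R + 3*√26)
1/(-42123 + Q(-34, -84)) = 1/(-42123 + (-1*(-84) + 3*√26)) = 1/(-42123 + (84 + 3*√26)) = 1/(-42039 + 3*√26)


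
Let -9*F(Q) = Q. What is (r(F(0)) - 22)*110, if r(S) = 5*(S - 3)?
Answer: -4070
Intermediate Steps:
F(Q) = -Q/9
r(S) = -15 + 5*S (r(S) = 5*(-3 + S) = -15 + 5*S)
(r(F(0)) - 22)*110 = ((-15 + 5*(-⅑*0)) - 22)*110 = ((-15 + 5*0) - 22)*110 = ((-15 + 0) - 22)*110 = (-15 - 22)*110 = -37*110 = -4070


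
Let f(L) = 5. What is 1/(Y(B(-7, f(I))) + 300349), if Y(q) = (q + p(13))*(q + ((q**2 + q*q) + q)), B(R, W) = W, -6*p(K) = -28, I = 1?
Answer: 1/300929 ≈ 3.3230e-6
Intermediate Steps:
p(K) = 14/3 (p(K) = -1/6*(-28) = 14/3)
Y(q) = (14/3 + q)*(2*q + 2*q**2) (Y(q) = (q + 14/3)*(q + ((q**2 + q*q) + q)) = (14/3 + q)*(q + ((q**2 + q**2) + q)) = (14/3 + q)*(q + (2*q**2 + q)) = (14/3 + q)*(q + (q + 2*q**2)) = (14/3 + q)*(2*q + 2*q**2))
1/(Y(B(-7, f(I))) + 300349) = 1/((2/3)*5*(14 + 3*5**2 + 17*5) + 300349) = 1/((2/3)*5*(14 + 3*25 + 85) + 300349) = 1/((2/3)*5*(14 + 75 + 85) + 300349) = 1/((2/3)*5*174 + 300349) = 1/(580 + 300349) = 1/300929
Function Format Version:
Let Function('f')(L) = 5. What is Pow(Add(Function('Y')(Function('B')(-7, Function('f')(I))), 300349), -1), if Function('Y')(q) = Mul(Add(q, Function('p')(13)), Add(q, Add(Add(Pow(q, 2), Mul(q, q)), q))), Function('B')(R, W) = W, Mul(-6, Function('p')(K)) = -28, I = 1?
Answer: Rational(1, 300929) ≈ 3.3230e-6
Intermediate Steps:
Function('p')(K) = Rational(14, 3) (Function('p')(K) = Mul(Rational(-1, 6), -28) = Rational(14, 3))
Function('Y')(q) = Mul(Add(Rational(14, 3), q), Add(Mul(2, q), Mul(2, Pow(q, 2)))) (Function('Y')(q) = Mul(Add(q, Rational(14, 3)), Add(q, Add(Add(Pow(q, 2), Mul(q, q)), q))) = Mul(Add(Rational(14, 3), q), Add(q, Add(Add(Pow(q, 2), Pow(q, 2)), q))) = Mul(Add(Rational(14, 3), q), Add(q, Add(Mul(2, Pow(q, 2)), q))) = Mul(Add(Rational(14, 3), q), Add(q, Add(q, Mul(2, Pow(q, 2))))) = Mul(Add(Rational(14, 3), q), Add(Mul(2, q), Mul(2, Pow(q, 2)))))
Pow(Add(Function('Y')(Function('B')(-7, Function('f')(I))), 300349), -1) = Pow(Add(Mul(Rational(2, 3), 5, Add(14, Mul(3, Pow(5, 2)), Mul(17, 5))), 300349), -1) = Pow(Add(Mul(Rational(2, 3), 5, Add(14, Mul(3, 25), 85)), 300349), -1) = Pow(Add(Mul(Rational(2, 3), 5, Add(14, 75, 85)), 300349), -1) = Pow(Add(Mul(Rational(2, 3), 5, 174), 300349), -1) = Pow(Add(580, 300349), -1) = Pow(300929, -1) = Rational(1, 300929)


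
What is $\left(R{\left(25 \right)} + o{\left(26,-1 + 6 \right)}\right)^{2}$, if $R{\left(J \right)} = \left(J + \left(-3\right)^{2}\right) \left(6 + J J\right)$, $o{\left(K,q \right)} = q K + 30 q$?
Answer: $472366756$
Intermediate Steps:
$o{\left(K,q \right)} = 30 q + K q$ ($o{\left(K,q \right)} = K q + 30 q = 30 q + K q$)
$R{\left(J \right)} = \left(6 + J^{2}\right) \left(9 + J\right)$ ($R{\left(J \right)} = \left(J + 9\right) \left(6 + J^{2}\right) = \left(9 + J\right) \left(6 + J^{2}\right) = \left(6 + J^{2}\right) \left(9 + J\right)$)
$\left(R{\left(25 \right)} + o{\left(26,-1 + 6 \right)}\right)^{2} = \left(\left(54 + 25^{3} + 6 \cdot 25 + 9 \cdot 25^{2}\right) + \left(-1 + 6\right) \left(30 + 26\right)\right)^{2} = \left(\left(54 + 15625 + 150 + 9 \cdot 625\right) + 5 \cdot 56\right)^{2} = \left(\left(54 + 15625 + 150 + 5625\right) + 280\right)^{2} = \left(21454 + 280\right)^{2} = 21734^{2} = 472366756$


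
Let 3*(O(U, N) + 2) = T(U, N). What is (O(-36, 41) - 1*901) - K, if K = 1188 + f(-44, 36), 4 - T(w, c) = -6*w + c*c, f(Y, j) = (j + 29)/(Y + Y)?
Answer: -239471/88 ≈ -2721.3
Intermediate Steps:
f(Y, j) = (29 + j)/(2*Y) (f(Y, j) = (29 + j)/((2*Y)) = (29 + j)*(1/(2*Y)) = (29 + j)/(2*Y))
T(w, c) = 4 - c² + 6*w (T(w, c) = 4 - (-6*w + c*c) = 4 - (-6*w + c²) = 4 - (c² - 6*w) = 4 + (-c² + 6*w) = 4 - c² + 6*w)
O(U, N) = -⅔ + 2*U - N²/3 (O(U, N) = -2 + (4 - N² + 6*U)/3 = -2 + (4/3 + 2*U - N²/3) = -⅔ + 2*U - N²/3)
K = 104479/88 (K = 1188 + (½)*(29 + 36)/(-44) = 1188 + (½)*(-1/44)*65 = 1188 - 65/88 = 104479/88 ≈ 1187.3)
(O(-36, 41) - 1*901) - K = ((-⅔ + 2*(-36) - ⅓*41²) - 1*901) - 1*104479/88 = ((-⅔ - 72 - ⅓*1681) - 901) - 104479/88 = ((-⅔ - 72 - 1681/3) - 901) - 104479/88 = (-633 - 901) - 104479/88 = -1534 - 104479/88 = -239471/88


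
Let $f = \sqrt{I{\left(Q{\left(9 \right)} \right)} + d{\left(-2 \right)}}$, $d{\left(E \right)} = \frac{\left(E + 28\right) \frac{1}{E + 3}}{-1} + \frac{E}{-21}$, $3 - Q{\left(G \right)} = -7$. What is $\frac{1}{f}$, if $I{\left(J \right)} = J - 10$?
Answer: $- \frac{i \sqrt{714}}{136} \approx - 0.19648 i$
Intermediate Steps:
$Q{\left(G \right)} = 10$ ($Q{\left(G \right)} = 3 - -7 = 3 + 7 = 10$)
$I{\left(J \right)} = -10 + J$ ($I{\left(J \right)} = J - 10 = -10 + J$)
$d{\left(E \right)} = - \frac{E}{21} - \frac{28 + E}{3 + E}$ ($d{\left(E \right)} = \frac{28 + E}{3 + E} \left(-1\right) + E \left(- \frac{1}{21}\right) = \frac{28 + E}{3 + E} \left(-1\right) - \frac{E}{21} = - \frac{28 + E}{3 + E} - \frac{E}{21} = - \frac{E}{21} - \frac{28 + E}{3 + E}$)
$f = \frac{4 i \sqrt{714}}{21}$ ($f = \sqrt{\left(-10 + 10\right) + \frac{-588 - \left(-2\right)^{2} - -48}{21 \left(3 - 2\right)}} = \sqrt{0 + \frac{-588 - 4 + 48}{21 \cdot 1}} = \sqrt{0 + \frac{1}{21} \cdot 1 \left(-588 - 4 + 48\right)} = \sqrt{0 + \frac{1}{21} \cdot 1 \left(-544\right)} = \sqrt{0 - \frac{544}{21}} = \sqrt{- \frac{544}{21}} = \frac{4 i \sqrt{714}}{21} \approx 5.0897 i$)
$\frac{1}{f} = \frac{1}{\frac{4}{21} i \sqrt{714}} = - \frac{i \sqrt{714}}{136}$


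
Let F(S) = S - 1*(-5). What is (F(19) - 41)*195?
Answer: -3315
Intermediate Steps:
F(S) = 5 + S (F(S) = S + 5 = 5 + S)
(F(19) - 41)*195 = ((5 + 19) - 41)*195 = (24 - 41)*195 = -17*195 = -3315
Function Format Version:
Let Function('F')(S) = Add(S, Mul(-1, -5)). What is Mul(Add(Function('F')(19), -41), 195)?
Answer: -3315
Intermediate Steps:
Function('F')(S) = Add(5, S) (Function('F')(S) = Add(S, 5) = Add(5, S))
Mul(Add(Function('F')(19), -41), 195) = Mul(Add(Add(5, 19), -41), 195) = Mul(Add(24, -41), 195) = Mul(-17, 195) = -3315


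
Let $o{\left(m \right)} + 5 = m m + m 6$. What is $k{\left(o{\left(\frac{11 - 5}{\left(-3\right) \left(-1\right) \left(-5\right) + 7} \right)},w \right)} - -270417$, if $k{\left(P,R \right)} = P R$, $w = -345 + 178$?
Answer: $\frac{4350553}{16} \approx 2.7191 \cdot 10^{5}$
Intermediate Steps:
$o{\left(m \right)} = -5 + m^{2} + 6 m$ ($o{\left(m \right)} = -5 + \left(m m + m 6\right) = -5 + \left(m^{2} + 6 m\right) = -5 + m^{2} + 6 m$)
$w = -167$
$k{\left(o{\left(\frac{11 - 5}{\left(-3\right) \left(-1\right) \left(-5\right) + 7} \right)},w \right)} - -270417 = \left(-5 + \left(\frac{11 - 5}{\left(-3\right) \left(-1\right) \left(-5\right) + 7}\right)^{2} + 6 \frac{11 - 5}{\left(-3\right) \left(-1\right) \left(-5\right) + 7}\right) \left(-167\right) - -270417 = \left(-5 + \left(\frac{6}{3 \left(-5\right) + 7}\right)^{2} + 6 \frac{6}{3 \left(-5\right) + 7}\right) \left(-167\right) + 270417 = \left(-5 + \left(\frac{6}{-15 + 7}\right)^{2} + 6 \frac{6}{-15 + 7}\right) \left(-167\right) + 270417 = \left(-5 + \left(\frac{6}{-8}\right)^{2} + 6 \frac{6}{-8}\right) \left(-167\right) + 270417 = \left(-5 + \left(6 \left(- \frac{1}{8}\right)\right)^{2} + 6 \cdot 6 \left(- \frac{1}{8}\right)\right) \left(-167\right) + 270417 = \left(-5 + \left(- \frac{3}{4}\right)^{2} + 6 \left(- \frac{3}{4}\right)\right) \left(-167\right) + 270417 = \left(-5 + \frac{9}{16} - \frac{9}{2}\right) \left(-167\right) + 270417 = \left(- \frac{143}{16}\right) \left(-167\right) + 270417 = \frac{23881}{16} + 270417 = \frac{4350553}{16}$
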